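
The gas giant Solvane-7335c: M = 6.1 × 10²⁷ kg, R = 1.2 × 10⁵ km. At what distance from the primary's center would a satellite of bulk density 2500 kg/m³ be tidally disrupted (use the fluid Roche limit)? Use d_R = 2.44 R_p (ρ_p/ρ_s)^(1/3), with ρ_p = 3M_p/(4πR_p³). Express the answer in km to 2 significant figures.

ρ_p = 3M_p/(4πR_p³) = 3 × (6.1 × 10²⁷) / (4π × (1.2 × 10⁸ m)³) = 840 kg/m³
d_R = 2.44 × 1.2 × 10⁵ km × (840/2500)^(1/3)
    = 2.0 × 10⁵ km

2.0 × 10⁵ km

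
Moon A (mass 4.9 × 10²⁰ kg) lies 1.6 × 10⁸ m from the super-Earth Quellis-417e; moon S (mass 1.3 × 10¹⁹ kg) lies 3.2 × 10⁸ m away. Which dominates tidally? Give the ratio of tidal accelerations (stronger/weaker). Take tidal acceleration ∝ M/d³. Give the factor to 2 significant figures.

Moon A, by a factor of ≈ 300

The tide-raising term goes as M/d³ (the gradient of a 1/d² field).
Moon A: (4.9 × 10²⁰) / (1.6 × 10⁸)³ = 1.196 × 10⁻⁴
Moon S: (1.3 × 10¹⁹) / (3.2 × 10⁸)³ = 3.967 × 10⁻⁷
Ratio (larger/smaller) = 300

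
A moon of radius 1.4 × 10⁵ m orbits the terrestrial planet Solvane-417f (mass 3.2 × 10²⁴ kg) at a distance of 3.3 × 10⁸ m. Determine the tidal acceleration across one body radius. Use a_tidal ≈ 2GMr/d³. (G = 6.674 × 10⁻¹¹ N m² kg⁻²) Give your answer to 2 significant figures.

The tidal stretch is the gradient of GM/d² times the body's extent r, hence the 1/d³ dependence.
a_tidal = 2GMr/d³
        = 2 × (6.674 × 10⁻¹¹) × (3.2 × 10²⁴) × (1.4 × 10⁵) / (3.3 × 10⁸)³
        = 1.7 × 10⁻⁶ m/s²

1.7 × 10⁻⁶ m/s²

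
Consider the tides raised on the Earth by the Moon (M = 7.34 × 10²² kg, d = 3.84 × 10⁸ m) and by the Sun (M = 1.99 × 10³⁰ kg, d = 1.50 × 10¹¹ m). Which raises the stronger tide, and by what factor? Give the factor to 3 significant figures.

The Moon, by a factor of ≈ 2.20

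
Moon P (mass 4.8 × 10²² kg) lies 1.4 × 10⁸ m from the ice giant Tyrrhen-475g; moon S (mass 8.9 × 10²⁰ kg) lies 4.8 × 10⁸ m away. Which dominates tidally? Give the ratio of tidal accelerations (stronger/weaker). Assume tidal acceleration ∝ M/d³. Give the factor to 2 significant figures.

Moon P, by a factor of ≈ 2200

The tide-raising term goes as M/d³ (the gradient of a 1/d² field).
Moon P: (4.8 × 10²²) / (1.4 × 10⁸)³ = 1.749 × 10⁻²
Moon S: (8.9 × 10²⁰) / (4.8 × 10⁸)³ = 8.048 × 10⁻⁶
Ratio (larger/smaller) = 2200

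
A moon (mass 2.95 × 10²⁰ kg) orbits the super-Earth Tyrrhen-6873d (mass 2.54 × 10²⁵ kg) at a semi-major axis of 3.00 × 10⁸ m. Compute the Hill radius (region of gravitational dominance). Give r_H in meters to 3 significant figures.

r_H ≈ a (m/3M)^(1/3)
    = (3.00 × 10⁸) × (2.95 × 10²⁰ / (3 × 2.54 × 10²⁵))^(1/3)
    = 4.71 × 10⁶ m

4.71 × 10⁶ m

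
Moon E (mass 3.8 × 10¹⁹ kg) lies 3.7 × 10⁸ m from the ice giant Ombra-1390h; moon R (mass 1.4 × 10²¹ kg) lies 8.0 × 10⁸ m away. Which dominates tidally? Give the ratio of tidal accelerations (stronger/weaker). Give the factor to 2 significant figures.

Tidal stretch scales as M/d³; compute that for each body.
Moon E: (3.8 × 10¹⁹) / (3.7 × 10⁸)³ = 7.502 × 10⁻⁷
Moon R: (1.4 × 10²¹) / (8.0 × 10⁸)³ = 2.734 × 10⁻⁶
Ratio (larger/smaller) = 3.6

Moon R, by a factor of ≈ 3.6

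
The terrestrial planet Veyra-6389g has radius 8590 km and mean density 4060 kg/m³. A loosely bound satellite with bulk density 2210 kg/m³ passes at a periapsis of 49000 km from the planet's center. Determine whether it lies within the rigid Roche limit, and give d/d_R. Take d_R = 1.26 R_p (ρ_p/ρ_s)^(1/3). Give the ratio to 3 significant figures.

outside; d/d_R ≈ 3.70

d_R = 1.26 × (8590 km) × (4060/2210)^(1/3) = 13260 km
d/d_R = (49000) / (13260) = 3.70
Since d/d_R > 1, the body is outside the Roche limit.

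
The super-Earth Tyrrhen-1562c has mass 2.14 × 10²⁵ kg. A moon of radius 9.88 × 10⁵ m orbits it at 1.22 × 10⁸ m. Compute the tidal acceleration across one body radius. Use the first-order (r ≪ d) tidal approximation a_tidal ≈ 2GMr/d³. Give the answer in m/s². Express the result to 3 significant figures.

a_tidal = 2GMr/d³
        = 2 × (6.674 × 10⁻¹¹) × (2.14 × 10²⁵) × (9.88 × 10⁵) / (1.22 × 10⁸)³
        = 1.55 × 10⁻³ m/s²

1.55 × 10⁻³ m/s²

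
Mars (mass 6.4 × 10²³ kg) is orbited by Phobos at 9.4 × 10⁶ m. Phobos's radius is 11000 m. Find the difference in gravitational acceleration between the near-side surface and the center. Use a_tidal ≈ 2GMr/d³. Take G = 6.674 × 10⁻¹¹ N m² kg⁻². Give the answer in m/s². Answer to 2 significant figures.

1.1 × 10⁻³ m/s²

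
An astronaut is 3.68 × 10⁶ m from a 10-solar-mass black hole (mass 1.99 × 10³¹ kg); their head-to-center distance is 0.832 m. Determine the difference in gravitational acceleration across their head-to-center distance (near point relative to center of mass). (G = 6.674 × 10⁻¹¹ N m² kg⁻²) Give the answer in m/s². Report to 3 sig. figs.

4.43 × 10¹ m/s²

Since r ≪ d, expand the inverse-square field across one radius to get the leading 2GMr/d³ term.
a_tidal = 2GMr/d³
        = 2 × (6.674 × 10⁻¹¹) × (1.99 × 10³¹) × (0.832) / (3.68 × 10⁶)³
        = 4.43 × 10¹ m/s²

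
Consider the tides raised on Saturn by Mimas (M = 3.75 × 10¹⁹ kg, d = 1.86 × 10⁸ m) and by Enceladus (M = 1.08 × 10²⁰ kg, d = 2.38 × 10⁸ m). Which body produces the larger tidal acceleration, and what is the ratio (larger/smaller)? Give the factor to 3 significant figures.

Compare M/d³ for the two perturbers:
Mimas: (3.75 × 10¹⁹) / (1.86 × 10⁸)³ = 5.828 × 10⁻⁶
Enceladus: (1.08 × 10²⁰) / (2.38 × 10⁸)³ = 8.011 × 10⁻⁶
Ratio (larger/smaller) = 1.37

Enceladus, by a factor of ≈ 1.37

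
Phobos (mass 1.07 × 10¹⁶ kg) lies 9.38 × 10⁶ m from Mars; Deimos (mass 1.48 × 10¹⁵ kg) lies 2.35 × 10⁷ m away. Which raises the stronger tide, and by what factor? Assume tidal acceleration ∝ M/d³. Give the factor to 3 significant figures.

The tide-raising term goes as M/d³ (the gradient of a 1/d² field).
Phobos: (1.07 × 10¹⁶) / (9.38 × 10⁶)³ = 1.297 × 10⁻⁵
Deimos: (1.48 × 10¹⁵) / (2.35 × 10⁷)³ = 1.140 × 10⁻⁷
Ratio (larger/smaller) = 114

Phobos, by a factor of ≈ 114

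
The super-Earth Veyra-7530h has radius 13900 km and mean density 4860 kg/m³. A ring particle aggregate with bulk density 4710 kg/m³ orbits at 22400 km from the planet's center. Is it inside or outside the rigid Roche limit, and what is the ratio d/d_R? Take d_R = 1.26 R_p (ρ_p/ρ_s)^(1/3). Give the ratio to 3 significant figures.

outside; d/d_R ≈ 1.27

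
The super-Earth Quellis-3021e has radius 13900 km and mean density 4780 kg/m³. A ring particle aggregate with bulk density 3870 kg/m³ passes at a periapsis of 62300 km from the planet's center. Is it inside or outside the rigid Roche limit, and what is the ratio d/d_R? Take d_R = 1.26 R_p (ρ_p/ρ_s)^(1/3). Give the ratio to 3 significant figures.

d_R = 1.26 × (13900 km) × (4780/3870)^(1/3) = 18790 km
d/d_R = (62300) / (18790) = 3.32
Since d/d_R > 1, the body is outside the Roche limit.

outside; d/d_R ≈ 3.32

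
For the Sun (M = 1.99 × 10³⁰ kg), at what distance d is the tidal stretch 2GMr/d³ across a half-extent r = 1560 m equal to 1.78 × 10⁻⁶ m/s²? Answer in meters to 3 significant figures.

6.15 × 10⁹ m

2GMr/d³ = a_tidal  ⇒  d = (2GMr / a_tidal)^(1/3)
d = (2 × 6.674×10⁻¹¹ × (1.99 × 10³⁰) × (1560) / (1.78 × 10⁻⁶))^(1/3)
  = 6.15 × 10⁹ m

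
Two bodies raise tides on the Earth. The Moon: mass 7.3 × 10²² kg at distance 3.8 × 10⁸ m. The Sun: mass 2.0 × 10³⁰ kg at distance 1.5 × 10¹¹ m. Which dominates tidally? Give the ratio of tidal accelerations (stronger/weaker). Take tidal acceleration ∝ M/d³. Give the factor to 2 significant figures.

Tidal stretch scales as M/d³; compute that for each body.
The Moon: (7.3 × 10²²) / (3.8 × 10⁸)³ = 1.330 × 10⁻³
The Sun: (2.0 × 10³⁰) / (1.5 × 10¹¹)³ = 5.926 × 10⁻⁴
Ratio (larger/smaller) = 2.2

The Moon, by a factor of ≈ 2.2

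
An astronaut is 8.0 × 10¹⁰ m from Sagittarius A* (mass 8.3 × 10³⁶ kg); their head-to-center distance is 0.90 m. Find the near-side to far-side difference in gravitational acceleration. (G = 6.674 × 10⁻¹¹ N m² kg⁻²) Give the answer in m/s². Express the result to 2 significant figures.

3.9 × 10⁻⁶ m/s²

Δa = 4GMr/d³
   = 4 × (6.674 × 10⁻¹¹) × (8.3 × 10³⁶) × (0.90) / (8.0 × 10¹⁰)³
   = 3.9 × 10⁻⁶ m/s²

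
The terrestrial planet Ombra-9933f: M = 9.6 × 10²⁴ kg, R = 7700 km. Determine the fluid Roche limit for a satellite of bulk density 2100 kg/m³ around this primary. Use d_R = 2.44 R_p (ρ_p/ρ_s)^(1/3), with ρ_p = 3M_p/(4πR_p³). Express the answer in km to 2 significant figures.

25000 km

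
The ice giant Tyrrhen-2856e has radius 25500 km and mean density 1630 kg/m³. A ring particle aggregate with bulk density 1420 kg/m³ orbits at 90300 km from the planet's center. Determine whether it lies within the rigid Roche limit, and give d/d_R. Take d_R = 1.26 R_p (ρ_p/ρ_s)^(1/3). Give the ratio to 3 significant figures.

outside; d/d_R ≈ 2.68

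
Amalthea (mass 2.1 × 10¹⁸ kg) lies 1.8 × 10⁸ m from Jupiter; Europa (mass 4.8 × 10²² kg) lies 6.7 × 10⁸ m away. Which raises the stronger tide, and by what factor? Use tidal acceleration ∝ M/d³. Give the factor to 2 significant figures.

Europa, by a factor of ≈ 440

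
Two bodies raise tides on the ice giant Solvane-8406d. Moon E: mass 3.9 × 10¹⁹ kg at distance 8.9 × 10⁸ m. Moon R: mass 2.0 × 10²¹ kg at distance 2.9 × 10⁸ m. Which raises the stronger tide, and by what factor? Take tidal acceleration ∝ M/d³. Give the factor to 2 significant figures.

Moon R, by a factor of ≈ 1500

Tidal acceleration ∝ M/d³, so compare M/d³ for each.
Moon E: (3.9 × 10¹⁹) / (8.9 × 10⁸)³ = 5.532 × 10⁻⁸
Moon R: (2.0 × 10²¹) / (2.9 × 10⁸)³ = 8.200 × 10⁻⁵
Ratio (larger/smaller) = 1500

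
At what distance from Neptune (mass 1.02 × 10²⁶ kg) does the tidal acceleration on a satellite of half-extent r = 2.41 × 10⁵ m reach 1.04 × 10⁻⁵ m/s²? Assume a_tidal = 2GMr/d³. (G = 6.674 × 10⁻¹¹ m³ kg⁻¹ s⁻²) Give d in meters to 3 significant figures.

2GMr/d³ = a_tidal  ⇒  d = (2GMr / a_tidal)^(1/3)
d = (2 × 6.674×10⁻¹¹ × (1.02 × 10²⁶) × (2.41 × 10⁵) / (1.04 × 10⁻⁵))^(1/3)
  = 6.81 × 10⁸ m

6.81 × 10⁸ m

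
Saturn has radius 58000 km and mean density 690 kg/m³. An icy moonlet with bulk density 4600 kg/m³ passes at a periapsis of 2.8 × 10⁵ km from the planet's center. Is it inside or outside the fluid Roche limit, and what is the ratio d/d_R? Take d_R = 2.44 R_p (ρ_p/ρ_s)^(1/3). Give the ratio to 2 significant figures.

d_R = 2.44 × (58000 km) × (690/4600)^(1/3) = 75190 km
d/d_R = (2.8 × 10⁵) / (75190) = 3.7
Since d/d_R > 1, the body is outside the Roche limit.

outside; d/d_R ≈ 3.7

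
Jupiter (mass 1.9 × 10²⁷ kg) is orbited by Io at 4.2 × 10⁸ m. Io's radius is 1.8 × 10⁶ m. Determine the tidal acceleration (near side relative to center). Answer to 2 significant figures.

6.2 × 10⁻³ m/s²

Differencing GM/(d−r)² and GM/d² to first order in r/d gives 2GMr/d³.
Δg = 2GMr/d³
   = 2 × (6.674 × 10⁻¹¹) × (1.9 × 10²⁷) × (1.8 × 10⁶) / (4.2 × 10⁸)³
   = 6.2 × 10⁻³ m/s²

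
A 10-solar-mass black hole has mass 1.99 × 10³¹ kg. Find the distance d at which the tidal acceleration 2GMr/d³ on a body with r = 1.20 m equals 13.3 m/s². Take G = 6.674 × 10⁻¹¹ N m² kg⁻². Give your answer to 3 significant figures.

2GMr/d³ = a_tidal  ⇒  d = (2GMr / a_tidal)^(1/3)
d = (2 × 6.674×10⁻¹¹ × (1.99 × 10³¹) × (1.20) / (13.3))^(1/3)
  = 6.21 × 10⁶ m

6.21 × 10⁶ m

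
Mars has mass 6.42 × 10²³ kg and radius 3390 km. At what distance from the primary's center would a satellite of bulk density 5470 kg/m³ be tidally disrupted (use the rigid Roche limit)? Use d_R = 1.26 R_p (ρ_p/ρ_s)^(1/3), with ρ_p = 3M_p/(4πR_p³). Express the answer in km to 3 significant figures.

3830 km

ρ_p = 3M_p/(4πR_p³) = 3 × (6.42 × 10²³) / (4π × (3.39 × 10⁶ m)³) = 3930 kg/m³
d_R = 1.26 × 3390 km × (3930/5470)^(1/3)
    = 3830 km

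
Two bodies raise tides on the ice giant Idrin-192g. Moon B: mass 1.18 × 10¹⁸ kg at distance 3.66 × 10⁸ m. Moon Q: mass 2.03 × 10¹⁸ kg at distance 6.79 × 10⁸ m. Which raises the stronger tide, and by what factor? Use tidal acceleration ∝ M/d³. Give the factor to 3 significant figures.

Tidal stretch scales as M/d³; compute that for each body.
Moon B: (1.18 × 10¹⁸) / (3.66 × 10⁸)³ = 2.407 × 10⁻⁸
Moon Q: (2.03 × 10¹⁸) / (6.79 × 10⁸)³ = 6.485 × 10⁻⁹
Ratio (larger/smaller) = 3.71

Moon B, by a factor of ≈ 3.71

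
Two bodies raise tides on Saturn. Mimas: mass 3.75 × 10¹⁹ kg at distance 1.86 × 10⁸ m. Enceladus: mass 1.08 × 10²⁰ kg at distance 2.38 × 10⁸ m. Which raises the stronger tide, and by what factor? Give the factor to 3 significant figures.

Enceladus, by a factor of ≈ 1.37

The tide-raising term goes as M/d³ (the gradient of a 1/d² field).
Mimas: (3.75 × 10¹⁹) / (1.86 × 10⁸)³ = 5.828 × 10⁻⁶
Enceladus: (1.08 × 10²⁰) / (2.38 × 10⁸)³ = 8.011 × 10⁻⁶
Ratio (larger/smaller) = 1.37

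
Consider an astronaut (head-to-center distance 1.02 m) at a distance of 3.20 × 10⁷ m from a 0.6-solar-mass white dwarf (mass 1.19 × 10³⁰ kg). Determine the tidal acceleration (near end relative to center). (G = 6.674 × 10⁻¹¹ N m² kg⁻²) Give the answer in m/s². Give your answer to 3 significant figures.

4.94 × 10⁻³ m/s²

Δg = 2GMr/d³
   = 2 × (6.674 × 10⁻¹¹) × (1.19 × 10³⁰) × (1.02) / (3.20 × 10⁷)³
   = 4.94 × 10⁻³ m/s²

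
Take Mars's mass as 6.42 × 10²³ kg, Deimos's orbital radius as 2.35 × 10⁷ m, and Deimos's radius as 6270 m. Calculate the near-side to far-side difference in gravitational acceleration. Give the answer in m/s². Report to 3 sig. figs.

8.28 × 10⁻⁵ m/s²

Δa = 4GMr/d³
   = 4 × (6.674 × 10⁻¹¹) × (6.42 × 10²³) × (6270) / (2.35 × 10⁷)³
   = 8.28 × 10⁻⁵ m/s²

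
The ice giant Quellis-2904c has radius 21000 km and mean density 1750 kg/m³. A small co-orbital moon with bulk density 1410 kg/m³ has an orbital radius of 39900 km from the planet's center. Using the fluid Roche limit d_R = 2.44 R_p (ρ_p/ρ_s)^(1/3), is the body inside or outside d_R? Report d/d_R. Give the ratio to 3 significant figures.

d_R = 2.44 × (21000 km) × (1750/1410)^(1/3) = 55070 km
d/d_R = (39900) / (55070) = 0.725
Since d/d_R < 1, the body is inside the Roche limit.

inside; d/d_R ≈ 0.725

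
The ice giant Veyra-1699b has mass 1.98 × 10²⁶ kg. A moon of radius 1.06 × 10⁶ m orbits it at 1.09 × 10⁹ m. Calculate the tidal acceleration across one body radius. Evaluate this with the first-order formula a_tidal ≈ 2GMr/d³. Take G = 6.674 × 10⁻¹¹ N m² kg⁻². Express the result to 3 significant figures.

2.16 × 10⁻⁵ m/s²

The tidal stretch is the gradient of GM/d² times the body's extent r, hence the 1/d³ dependence.
Δg = 2GMr/d³
   = 2 × (6.674 × 10⁻¹¹) × (1.98 × 10²⁶) × (1.06 × 10⁶) / (1.09 × 10⁹)³
   = 2.16 × 10⁻⁵ m/s²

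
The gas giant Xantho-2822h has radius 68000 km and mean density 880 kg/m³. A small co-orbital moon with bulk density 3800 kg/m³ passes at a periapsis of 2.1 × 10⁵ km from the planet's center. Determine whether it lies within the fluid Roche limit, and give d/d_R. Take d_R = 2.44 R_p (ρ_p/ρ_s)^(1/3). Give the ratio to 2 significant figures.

outside; d/d_R ≈ 2.1

d_R = 2.44 × (68000 km) × (880/3800)^(1/3) = 1.019 × 10⁵ km
d/d_R = (2.1 × 10⁵) / (1.019 × 10⁵) = 2.1
Since d/d_R > 1, the body is outside the Roche limit.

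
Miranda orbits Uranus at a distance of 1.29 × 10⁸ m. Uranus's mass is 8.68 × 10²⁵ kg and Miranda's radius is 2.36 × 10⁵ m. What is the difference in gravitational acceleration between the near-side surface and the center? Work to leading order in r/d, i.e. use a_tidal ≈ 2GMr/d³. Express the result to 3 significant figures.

Differencing GM/(d−r)² and GM/d² to first order in r/d gives 2GMr/d³.
Δg = 2GMr/d³
   = 2 × (6.674 × 10⁻¹¹) × (8.68 × 10²⁵) × (2.36 × 10⁵) / (1.29 × 10⁸)³
   = 1.27 × 10⁻³ m/s²

1.27 × 10⁻³ m/s²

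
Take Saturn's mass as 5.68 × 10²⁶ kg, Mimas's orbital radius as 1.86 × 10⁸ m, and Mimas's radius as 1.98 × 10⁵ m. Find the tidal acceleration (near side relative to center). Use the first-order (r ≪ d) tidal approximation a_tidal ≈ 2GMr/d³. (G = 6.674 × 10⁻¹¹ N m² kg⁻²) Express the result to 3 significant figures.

Δa = 2GMr/d³
   = 2 × (6.674 × 10⁻¹¹) × (5.68 × 10²⁶) × (1.98 × 10⁵) / (1.86 × 10⁸)³
   = 2.33 × 10⁻³ m/s²

2.33 × 10⁻³ m/s²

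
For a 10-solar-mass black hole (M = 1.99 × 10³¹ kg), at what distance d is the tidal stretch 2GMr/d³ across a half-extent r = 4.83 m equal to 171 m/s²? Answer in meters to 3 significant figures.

4.22 × 10⁶ m

2GMr/d³ = a_tidal  ⇒  d = (2GMr / a_tidal)^(1/3)
d = (2 × 6.674×10⁻¹¹ × (1.99 × 10³¹) × (4.83) / (171))^(1/3)
  = 4.22 × 10⁶ m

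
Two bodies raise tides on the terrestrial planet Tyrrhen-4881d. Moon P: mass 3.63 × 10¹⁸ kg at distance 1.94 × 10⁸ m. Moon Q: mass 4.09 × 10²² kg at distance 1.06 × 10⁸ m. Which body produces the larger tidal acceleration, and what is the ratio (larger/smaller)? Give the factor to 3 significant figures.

Tidal acceleration ∝ M/d³, so compare M/d³ for each.
Moon P: (3.63 × 10¹⁸) / (1.94 × 10⁸)³ = 4.972 × 10⁻⁷
Moon Q: (4.09 × 10²²) / (1.06 × 10⁸)³ = 3.434 × 10⁻²
Ratio (larger/smaller) = 69100

Moon Q, by a factor of ≈ 69100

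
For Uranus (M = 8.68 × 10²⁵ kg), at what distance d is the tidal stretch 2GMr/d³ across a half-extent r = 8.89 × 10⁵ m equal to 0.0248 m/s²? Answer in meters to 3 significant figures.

7.46 × 10⁷ m

2GMr/d³ = a_tidal  ⇒  d = (2GMr / a_tidal)^(1/3)
d = (2 × 6.674×10⁻¹¹ × (8.68 × 10²⁵) × (8.89 × 10⁵) / (0.0248))^(1/3)
  = 7.46 × 10⁷ m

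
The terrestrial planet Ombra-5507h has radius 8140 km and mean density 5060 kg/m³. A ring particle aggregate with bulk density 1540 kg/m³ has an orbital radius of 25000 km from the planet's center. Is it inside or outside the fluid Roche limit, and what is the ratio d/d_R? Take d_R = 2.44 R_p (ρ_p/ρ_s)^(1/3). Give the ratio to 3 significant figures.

d_R = 2.44 × (8140 km) × (5060/1540)^(1/3) = 29530 km
d/d_R = (25000) / (29530) = 0.847
Since d/d_R < 1, the body is inside the Roche limit.

inside; d/d_R ≈ 0.847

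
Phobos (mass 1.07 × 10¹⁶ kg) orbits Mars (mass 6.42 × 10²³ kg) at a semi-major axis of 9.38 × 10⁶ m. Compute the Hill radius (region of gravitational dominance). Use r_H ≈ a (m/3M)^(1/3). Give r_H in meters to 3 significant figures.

1.66 × 10⁴ m

r_H ≈ a (m/3M)^(1/3)
    = (9.38 × 10⁶) × (1.07 × 10¹⁶ / (3 × 6.42 × 10²³))^(1/3)
    = 1.66 × 10⁴ m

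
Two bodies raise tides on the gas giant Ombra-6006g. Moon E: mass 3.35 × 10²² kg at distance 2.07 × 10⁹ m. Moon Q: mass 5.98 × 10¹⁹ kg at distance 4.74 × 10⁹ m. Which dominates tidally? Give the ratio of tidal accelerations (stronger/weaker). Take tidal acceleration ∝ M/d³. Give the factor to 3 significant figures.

Moon E, by a factor of ≈ 6730

The tide-raising term goes as M/d³ (the gradient of a 1/d² field).
Moon E: (3.35 × 10²²) / (2.07 × 10⁹)³ = 3.777 × 10⁻⁶
Moon Q: (5.98 × 10¹⁹) / (4.74 × 10⁹)³ = 5.615 × 10⁻¹⁰
Ratio (larger/smaller) = 6730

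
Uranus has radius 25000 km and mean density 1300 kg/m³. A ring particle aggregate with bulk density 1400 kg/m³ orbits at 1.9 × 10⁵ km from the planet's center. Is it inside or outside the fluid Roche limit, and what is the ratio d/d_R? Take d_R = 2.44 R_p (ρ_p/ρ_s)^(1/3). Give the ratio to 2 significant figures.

outside; d/d_R ≈ 3.2

d_R = 2.44 × (25000 km) × (1300/1400)^(1/3) = 59510 km
d/d_R = (1.9 × 10⁵) / (59510) = 3.2
Since d/d_R > 1, the body is outside the Roche limit.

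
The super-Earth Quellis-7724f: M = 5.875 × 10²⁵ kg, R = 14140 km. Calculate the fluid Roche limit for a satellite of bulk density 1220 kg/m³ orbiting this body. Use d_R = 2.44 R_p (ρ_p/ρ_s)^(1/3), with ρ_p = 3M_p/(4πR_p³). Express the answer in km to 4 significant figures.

ρ_p = 3M_p/(4πR_p³) = 3 × (5.875 × 10²⁵) / (4π × (1.414 × 10⁷ m)³) = 4961 kg/m³
d_R = 2.44 × 14140 km × (4961/1220)^(1/3)
    = 55070 km

55070 km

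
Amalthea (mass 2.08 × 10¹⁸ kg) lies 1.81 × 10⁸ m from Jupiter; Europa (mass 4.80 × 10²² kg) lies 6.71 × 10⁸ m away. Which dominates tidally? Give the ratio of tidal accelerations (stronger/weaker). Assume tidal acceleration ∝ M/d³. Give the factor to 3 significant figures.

The tide-raising term goes as M/d³ (the gradient of a 1/d² field).
Amalthea: (2.08 × 10¹⁸) / (1.81 × 10⁸)³ = 3.508 × 10⁻⁷
Europa: (4.80 × 10²²) / (6.71 × 10⁸)³ = 1.589 × 10⁻⁴
Ratio (larger/smaller) = 453

Europa, by a factor of ≈ 453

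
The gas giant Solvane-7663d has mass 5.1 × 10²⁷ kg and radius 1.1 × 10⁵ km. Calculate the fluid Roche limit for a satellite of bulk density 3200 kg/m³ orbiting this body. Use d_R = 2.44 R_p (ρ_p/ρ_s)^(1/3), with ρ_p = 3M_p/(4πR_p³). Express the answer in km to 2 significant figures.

1.8 × 10⁵ km

ρ_p = 3M_p/(4πR_p³) = 3 × (5.1 × 10²⁷) / (4π × (1.1 × 10⁸ m)³) = 910 kg/m³
d_R = 2.44 × 1.1 × 10⁵ km × (910/3200)^(1/3)
    = 1.8 × 10⁵ km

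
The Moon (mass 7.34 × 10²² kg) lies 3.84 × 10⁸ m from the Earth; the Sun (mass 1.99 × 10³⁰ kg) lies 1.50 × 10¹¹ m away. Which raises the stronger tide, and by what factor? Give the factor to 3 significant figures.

Compare M/d³ for the two perturbers:
The Moon: (7.34 × 10²²) / (3.84 × 10⁸)³ = 1.296 × 10⁻³
The Sun: (1.99 × 10³⁰) / (1.50 × 10¹¹)³ = 5.896 × 10⁻⁴
Ratio (larger/smaller) = 2.20

The Moon, by a factor of ≈ 2.20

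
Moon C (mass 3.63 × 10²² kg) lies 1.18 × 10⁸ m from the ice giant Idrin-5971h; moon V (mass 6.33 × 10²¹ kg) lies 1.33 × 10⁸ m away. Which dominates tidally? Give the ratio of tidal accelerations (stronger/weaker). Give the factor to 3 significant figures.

Tidal acceleration ∝ M/d³, so compare M/d³ for each.
Moon C: (3.63 × 10²²) / (1.18 × 10⁸)³ = 2.209 × 10⁻²
Moon V: (6.33 × 10²¹) / (1.33 × 10⁸)³ = 2.691 × 10⁻³
Ratio (larger/smaller) = 8.21

Moon C, by a factor of ≈ 8.21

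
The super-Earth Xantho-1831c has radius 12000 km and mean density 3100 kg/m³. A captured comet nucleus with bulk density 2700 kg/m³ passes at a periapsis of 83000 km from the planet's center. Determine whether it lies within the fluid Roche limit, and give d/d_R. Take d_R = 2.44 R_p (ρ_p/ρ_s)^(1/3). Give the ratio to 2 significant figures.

outside; d/d_R ≈ 2.7

d_R = 2.44 × (12000 km) × (3100/2700)^(1/3) = 30660 km
d/d_R = (83000) / (30660) = 2.7
Since d/d_R > 1, the body is outside the Roche limit.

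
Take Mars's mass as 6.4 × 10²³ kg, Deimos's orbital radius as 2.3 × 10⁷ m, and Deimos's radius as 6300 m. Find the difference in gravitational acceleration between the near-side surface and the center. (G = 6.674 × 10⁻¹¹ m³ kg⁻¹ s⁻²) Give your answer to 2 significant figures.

The tidal stretch is the gradient of GM/d² times the body's extent r, hence the 1/d³ dependence.
Δa = 2GMr/d³
   = 2 × (6.674 × 10⁻¹¹) × (6.4 × 10²³) × (6300) / (2.3 × 10⁷)³
   = 4.4 × 10⁻⁵ m/s²

4.4 × 10⁻⁵ m/s²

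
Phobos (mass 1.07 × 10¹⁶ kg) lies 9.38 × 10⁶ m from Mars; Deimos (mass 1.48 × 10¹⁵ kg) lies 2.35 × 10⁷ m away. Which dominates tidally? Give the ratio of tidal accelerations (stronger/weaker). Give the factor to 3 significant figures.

Phobos, by a factor of ≈ 114

Tidal acceleration ∝ M/d³, so compare M/d³ for each.
Phobos: (1.07 × 10¹⁶) / (9.38 × 10⁶)³ = 1.297 × 10⁻⁵
Deimos: (1.48 × 10¹⁵) / (2.35 × 10⁷)³ = 1.140 × 10⁻⁷
Ratio (larger/smaller) = 114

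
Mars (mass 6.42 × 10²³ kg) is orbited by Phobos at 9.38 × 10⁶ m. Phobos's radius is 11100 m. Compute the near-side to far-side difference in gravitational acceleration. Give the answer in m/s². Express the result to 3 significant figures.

The field gradient is 2GM/d³; across the full diameter 2r the difference is 4GMr/d³.
Δg = 4GMr/d³
   = 4 × (6.674 × 10⁻¹¹) × (6.42 × 10²³) × (11100) / (9.38 × 10⁶)³
   = 2.31 × 10⁻³ m/s²

2.31 × 10⁻³ m/s²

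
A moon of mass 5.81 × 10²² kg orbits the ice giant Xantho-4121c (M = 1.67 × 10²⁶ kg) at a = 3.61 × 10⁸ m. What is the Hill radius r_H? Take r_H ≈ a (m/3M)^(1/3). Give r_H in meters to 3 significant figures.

r_H ≈ a (m/3M)^(1/3)
    = (3.61 × 10⁸) × (5.81 × 10²² / (3 × 1.67 × 10²⁶))^(1/3)
    = 1.76 × 10⁷ m

1.76 × 10⁷ m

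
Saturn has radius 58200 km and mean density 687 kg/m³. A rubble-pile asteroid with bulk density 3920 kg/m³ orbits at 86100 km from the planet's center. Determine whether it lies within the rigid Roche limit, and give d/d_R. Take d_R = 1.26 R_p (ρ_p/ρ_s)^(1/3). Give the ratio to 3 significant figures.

outside; d/d_R ≈ 2.10

d_R = 1.26 × (58200 km) × (687/3920)^(1/3) = 41040 km
d/d_R = (86100) / (41040) = 2.10
Since d/d_R > 1, the body is outside the Roche limit.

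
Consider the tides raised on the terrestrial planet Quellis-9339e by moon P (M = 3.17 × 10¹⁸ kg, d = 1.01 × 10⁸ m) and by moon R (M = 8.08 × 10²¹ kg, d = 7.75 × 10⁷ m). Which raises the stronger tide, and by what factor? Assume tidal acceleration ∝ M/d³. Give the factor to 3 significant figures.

The tide-raising term goes as M/d³ (the gradient of a 1/d² field).
Moon P: (3.17 × 10¹⁸) / (1.01 × 10⁸)³ = 3.077 × 10⁻⁶
Moon R: (8.08 × 10²¹) / (7.75 × 10⁷)³ = 1.736 × 10⁻²
Ratio (larger/smaller) = 5640

Moon R, by a factor of ≈ 5640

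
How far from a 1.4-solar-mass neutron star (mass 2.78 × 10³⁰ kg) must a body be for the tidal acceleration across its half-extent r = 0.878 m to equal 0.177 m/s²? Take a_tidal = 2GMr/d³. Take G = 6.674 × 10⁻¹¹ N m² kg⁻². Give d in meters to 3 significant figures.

1.23 × 10⁷ m

2GMr/d³ = a_tidal  ⇒  d = (2GMr / a_tidal)^(1/3)
d = (2 × 6.674×10⁻¹¹ × (2.78 × 10³⁰) × (0.878) / (0.177))^(1/3)
  = 1.23 × 10⁷ m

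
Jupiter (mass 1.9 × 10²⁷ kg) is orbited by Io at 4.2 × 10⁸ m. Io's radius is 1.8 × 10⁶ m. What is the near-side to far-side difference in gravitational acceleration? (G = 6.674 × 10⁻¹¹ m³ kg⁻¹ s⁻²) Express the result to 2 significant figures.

1.2 × 10⁻² m/s²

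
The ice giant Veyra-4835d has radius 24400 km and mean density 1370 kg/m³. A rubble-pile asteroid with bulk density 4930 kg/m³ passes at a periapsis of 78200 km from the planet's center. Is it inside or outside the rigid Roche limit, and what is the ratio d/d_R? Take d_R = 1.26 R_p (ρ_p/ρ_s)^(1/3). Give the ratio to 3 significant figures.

outside; d/d_R ≈ 3.90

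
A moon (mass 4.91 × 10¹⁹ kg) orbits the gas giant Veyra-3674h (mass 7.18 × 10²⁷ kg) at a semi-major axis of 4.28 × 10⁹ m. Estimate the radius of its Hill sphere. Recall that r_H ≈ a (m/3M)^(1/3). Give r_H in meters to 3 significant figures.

r_H ≈ a (m/3M)^(1/3)
    = (4.28 × 10⁹) × (4.91 × 10¹⁹ / (3 × 7.18 × 10²⁷))^(1/3)
    = 5.63 × 10⁶ m

5.63 × 10⁶ m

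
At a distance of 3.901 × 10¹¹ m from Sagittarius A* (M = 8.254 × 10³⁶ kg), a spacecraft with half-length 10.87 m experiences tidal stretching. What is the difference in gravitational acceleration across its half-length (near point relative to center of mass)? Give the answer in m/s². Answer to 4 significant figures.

a_tidal = 2GMr/d³
        = 2 × (6.674 × 10⁻¹¹) × (8.254 × 10³⁶) × (10.87) / (3.901 × 10¹¹)³
        = 2.017 × 10⁻⁷ m/s²

2.017 × 10⁻⁷ m/s²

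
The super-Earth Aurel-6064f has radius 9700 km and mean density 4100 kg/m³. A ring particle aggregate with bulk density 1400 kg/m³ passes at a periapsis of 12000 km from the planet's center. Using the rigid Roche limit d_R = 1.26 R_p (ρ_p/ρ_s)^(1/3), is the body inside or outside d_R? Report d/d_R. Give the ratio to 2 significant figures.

inside; d/d_R ≈ 0.69

d_R = 1.26 × (9700 km) × (4100/1400)^(1/3) = 17490 km
d/d_R = (12000) / (17490) = 0.69
Since d/d_R < 1, the body is inside the Roche limit.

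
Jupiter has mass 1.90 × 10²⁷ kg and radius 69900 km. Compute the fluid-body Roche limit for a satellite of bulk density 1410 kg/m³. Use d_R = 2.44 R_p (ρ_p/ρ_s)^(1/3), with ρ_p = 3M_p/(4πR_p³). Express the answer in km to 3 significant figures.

ρ_p = 3M_p/(4πR_p³) = 3 × (1.90 × 10²⁷) / (4π × (6.99 × 10⁷ m)³) = 1330 kg/m³
d_R = 2.44 × 69900 km × (1330/1410)^(1/3)
    = 1.67 × 10⁵ km

1.67 × 10⁵ km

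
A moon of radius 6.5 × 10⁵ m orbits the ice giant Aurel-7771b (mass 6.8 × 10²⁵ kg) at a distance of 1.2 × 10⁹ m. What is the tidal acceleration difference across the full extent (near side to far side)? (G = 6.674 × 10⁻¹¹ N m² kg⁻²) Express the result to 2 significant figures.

6.8 × 10⁻⁶ m/s²

a_tidal = 4GMr/d³
        = 4 × (6.674 × 10⁻¹¹) × (6.8 × 10²⁵) × (6.5 × 10⁵) / (1.2 × 10⁹)³
        = 6.8 × 10⁻⁶ m/s²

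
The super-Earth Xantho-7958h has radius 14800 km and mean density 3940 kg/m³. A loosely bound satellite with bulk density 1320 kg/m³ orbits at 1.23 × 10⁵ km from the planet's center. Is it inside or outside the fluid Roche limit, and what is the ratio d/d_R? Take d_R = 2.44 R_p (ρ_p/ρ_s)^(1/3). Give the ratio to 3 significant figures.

outside; d/d_R ≈ 2.37

d_R = 2.44 × (14800 km) × (3940/1320)^(1/3) = 51990 km
d/d_R = (1.23 × 10⁵) / (51990) = 2.37
Since d/d_R > 1, the body is outside the Roche limit.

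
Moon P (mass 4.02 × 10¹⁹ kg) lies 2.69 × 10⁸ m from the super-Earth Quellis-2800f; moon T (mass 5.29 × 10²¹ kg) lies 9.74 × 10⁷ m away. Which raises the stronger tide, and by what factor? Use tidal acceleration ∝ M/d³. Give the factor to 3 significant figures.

Moon T, by a factor of ≈ 2770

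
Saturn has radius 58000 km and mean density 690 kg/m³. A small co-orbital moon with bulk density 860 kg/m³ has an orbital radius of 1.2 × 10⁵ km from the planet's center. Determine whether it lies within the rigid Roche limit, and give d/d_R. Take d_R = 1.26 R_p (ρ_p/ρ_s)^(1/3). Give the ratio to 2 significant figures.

outside; d/d_R ≈ 1.8

d_R = 1.26 × (58000 km) × (690/860)^(1/3) = 67910 km
d/d_R = (1.2 × 10⁵) / (67910) = 1.8
Since d/d_R > 1, the body is outside the Roche limit.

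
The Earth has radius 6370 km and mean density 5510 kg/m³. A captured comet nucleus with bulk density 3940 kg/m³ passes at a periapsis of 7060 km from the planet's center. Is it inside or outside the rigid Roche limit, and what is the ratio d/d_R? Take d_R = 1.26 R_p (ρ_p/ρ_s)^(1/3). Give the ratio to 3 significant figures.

d_R = 1.26 × (6370 km) × (5510/3940)^(1/3) = 8976 km
d/d_R = (7060) / (8976) = 0.787
Since d/d_R < 1, the body is inside the Roche limit.

inside; d/d_R ≈ 0.787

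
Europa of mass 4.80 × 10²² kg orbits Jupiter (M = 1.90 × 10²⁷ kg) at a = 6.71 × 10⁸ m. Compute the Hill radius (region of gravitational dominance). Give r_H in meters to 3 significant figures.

r_H ≈ a (m/3M)^(1/3)
    = (6.71 × 10⁸) × (4.80 × 10²² / (3 × 1.90 × 10²⁷))^(1/3)
    = 1.37 × 10⁷ m

1.37 × 10⁷ m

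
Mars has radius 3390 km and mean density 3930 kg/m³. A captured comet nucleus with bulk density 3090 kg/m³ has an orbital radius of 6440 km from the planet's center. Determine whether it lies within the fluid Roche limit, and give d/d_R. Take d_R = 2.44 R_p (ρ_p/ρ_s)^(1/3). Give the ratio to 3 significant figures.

inside; d/d_R ≈ 0.719

d_R = 2.44 × (3390 km) × (3930/3090)^(1/3) = 8962 km
d/d_R = (6440) / (8962) = 0.719
Since d/d_R < 1, the body is inside the Roche limit.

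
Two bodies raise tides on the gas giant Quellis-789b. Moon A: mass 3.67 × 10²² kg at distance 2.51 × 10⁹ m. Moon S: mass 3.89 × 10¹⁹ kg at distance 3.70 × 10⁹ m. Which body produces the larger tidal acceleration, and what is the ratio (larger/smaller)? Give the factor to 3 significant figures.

Moon A, by a factor of ≈ 3020

Tidal stretch scales as M/d³; compute that for each body.
Moon A: (3.67 × 10²²) / (2.51 × 10⁹)³ = 2.321 × 10⁻⁶
Moon S: (3.89 × 10¹⁹) / (3.70 × 10⁹)³ = 7.680 × 10⁻¹⁰
Ratio (larger/smaller) = 3020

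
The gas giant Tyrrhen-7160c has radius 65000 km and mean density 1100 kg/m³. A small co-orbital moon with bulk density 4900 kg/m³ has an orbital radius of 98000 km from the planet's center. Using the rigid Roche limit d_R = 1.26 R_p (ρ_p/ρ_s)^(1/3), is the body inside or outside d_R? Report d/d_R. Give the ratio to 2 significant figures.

outside; d/d_R ≈ 2.0

d_R = 1.26 × (65000 km) × (1100/4900)^(1/3) = 49780 km
d/d_R = (98000) / (49780) = 2.0
Since d/d_R > 1, the body is outside the Roche limit.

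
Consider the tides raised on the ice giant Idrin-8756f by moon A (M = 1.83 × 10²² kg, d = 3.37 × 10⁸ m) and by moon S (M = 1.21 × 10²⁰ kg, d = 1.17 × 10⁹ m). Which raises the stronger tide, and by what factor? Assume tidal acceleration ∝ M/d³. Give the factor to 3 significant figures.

Compare M/d³ for the two perturbers:
Moon A: (1.83 × 10²²) / (3.37 × 10⁸)³ = 4.781 × 10⁻⁴
Moon S: (1.21 × 10²⁰) / (1.17 × 10⁹)³ = 7.555 × 10⁻⁸
Ratio (larger/smaller) = 6330

Moon A, by a factor of ≈ 6330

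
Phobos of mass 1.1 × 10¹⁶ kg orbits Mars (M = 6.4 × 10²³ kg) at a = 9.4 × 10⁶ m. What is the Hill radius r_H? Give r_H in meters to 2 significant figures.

r_H ≈ a (m/3M)^(1/3)
    = (9.4 × 10⁶) × (1.1 × 10¹⁶ / (3 × 6.4 × 10²³))^(1/3)
    = 1.7 × 10⁴ m

1.7 × 10⁴ m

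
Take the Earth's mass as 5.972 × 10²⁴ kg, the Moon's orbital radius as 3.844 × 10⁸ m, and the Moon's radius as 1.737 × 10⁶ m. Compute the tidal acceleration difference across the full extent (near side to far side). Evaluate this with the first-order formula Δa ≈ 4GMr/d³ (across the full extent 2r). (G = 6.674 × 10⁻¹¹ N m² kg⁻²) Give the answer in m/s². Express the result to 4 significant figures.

a_tidal = 4GMr/d³
        = 4 × (6.674 × 10⁻¹¹) × (5.972 × 10²⁴) × (1.737 × 10⁶) / (3.844 × 10⁸)³
        = 4.875 × 10⁻⁵ m/s²

4.875 × 10⁻⁵ m/s²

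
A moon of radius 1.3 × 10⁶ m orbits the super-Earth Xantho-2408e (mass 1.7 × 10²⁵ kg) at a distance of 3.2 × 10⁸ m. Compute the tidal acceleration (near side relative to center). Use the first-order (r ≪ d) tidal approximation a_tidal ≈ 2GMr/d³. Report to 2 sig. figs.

9.0 × 10⁻⁵ m/s²

a_tidal = 2GMr/d³
        = 2 × (6.674 × 10⁻¹¹) × (1.7 × 10²⁵) × (1.3 × 10⁶) / (3.2 × 10⁸)³
        = 9.0 × 10⁻⁵ m/s²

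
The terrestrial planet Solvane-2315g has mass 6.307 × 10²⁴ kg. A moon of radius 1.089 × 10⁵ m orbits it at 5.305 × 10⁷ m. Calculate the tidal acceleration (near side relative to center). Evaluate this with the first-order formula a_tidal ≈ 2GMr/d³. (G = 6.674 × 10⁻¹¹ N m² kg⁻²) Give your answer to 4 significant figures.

6.141 × 10⁻⁴ m/s²

Δa = 2GMr/d³
   = 2 × (6.674 × 10⁻¹¹) × (6.307 × 10²⁴) × (1.089 × 10⁵) / (5.305 × 10⁷)³
   = 6.141 × 10⁻⁴ m/s²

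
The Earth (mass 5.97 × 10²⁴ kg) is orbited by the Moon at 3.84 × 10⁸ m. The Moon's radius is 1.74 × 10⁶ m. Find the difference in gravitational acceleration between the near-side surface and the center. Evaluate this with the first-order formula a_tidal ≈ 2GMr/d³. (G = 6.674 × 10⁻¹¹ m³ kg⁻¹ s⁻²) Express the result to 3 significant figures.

Δa = 2GMr/d³
   = 2 × (6.674 × 10⁻¹¹) × (5.97 × 10²⁴) × (1.74 × 10⁶) / (3.84 × 10⁸)³
   = 2.45 × 10⁻⁵ m/s²

2.45 × 10⁻⁵ m/s²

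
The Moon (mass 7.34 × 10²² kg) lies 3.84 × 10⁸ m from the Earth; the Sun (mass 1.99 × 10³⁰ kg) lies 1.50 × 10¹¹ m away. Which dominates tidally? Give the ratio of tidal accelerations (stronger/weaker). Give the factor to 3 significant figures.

Tidal stretch scales as M/d³; compute that for each body.
The Moon: (7.34 × 10²²) / (3.84 × 10⁸)³ = 1.296 × 10⁻³
The Sun: (1.99 × 10³⁰) / (1.50 × 10¹¹)³ = 5.896 × 10⁻⁴
Ratio (larger/smaller) = 2.20

The Moon, by a factor of ≈ 2.20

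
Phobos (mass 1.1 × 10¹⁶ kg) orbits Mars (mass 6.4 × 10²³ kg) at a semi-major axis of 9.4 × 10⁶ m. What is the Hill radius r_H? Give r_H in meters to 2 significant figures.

1.7 × 10⁴ m

r_H ≈ a (m/3M)^(1/3)
    = (9.4 × 10⁶) × (1.1 × 10¹⁶ / (3 × 6.4 × 10²³))^(1/3)
    = 1.7 × 10⁴ m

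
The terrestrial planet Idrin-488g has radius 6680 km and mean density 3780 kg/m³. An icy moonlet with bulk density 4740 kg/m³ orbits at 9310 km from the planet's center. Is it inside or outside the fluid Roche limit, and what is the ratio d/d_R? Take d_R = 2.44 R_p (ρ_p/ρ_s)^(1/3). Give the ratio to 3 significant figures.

inside; d/d_R ≈ 0.616

d_R = 2.44 × (6680 km) × (3780/4740)^(1/3) = 15110 km
d/d_R = (9310) / (15110) = 0.616
Since d/d_R < 1, the body is inside the Roche limit.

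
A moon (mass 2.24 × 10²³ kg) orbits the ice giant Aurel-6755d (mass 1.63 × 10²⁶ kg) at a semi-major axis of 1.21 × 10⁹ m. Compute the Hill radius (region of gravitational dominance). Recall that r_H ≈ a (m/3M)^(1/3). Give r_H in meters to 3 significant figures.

9.33 × 10⁷ m

r_H ≈ a (m/3M)^(1/3)
    = (1.21 × 10⁹) × (2.24 × 10²³ / (3 × 1.63 × 10²⁶))^(1/3)
    = 9.33 × 10⁷ m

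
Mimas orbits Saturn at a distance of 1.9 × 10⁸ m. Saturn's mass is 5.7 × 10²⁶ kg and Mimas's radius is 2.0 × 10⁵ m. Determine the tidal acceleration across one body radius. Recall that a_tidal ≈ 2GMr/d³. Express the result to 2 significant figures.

The tidal stretch is the gradient of GM/d² times the body's extent r, hence the 1/d³ dependence.
a_tidal = 2GMr/d³
        = 2 × (6.674 × 10⁻¹¹) × (5.7 × 10²⁶) × (2.0 × 10⁵) / (1.9 × 10⁸)³
        = 2.2 × 10⁻³ m/s²

2.2 × 10⁻³ m/s²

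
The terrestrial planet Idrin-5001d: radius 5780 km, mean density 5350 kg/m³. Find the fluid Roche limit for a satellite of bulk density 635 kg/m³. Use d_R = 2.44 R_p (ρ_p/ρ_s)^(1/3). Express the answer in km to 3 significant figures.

d_R = 2.44 × 5780 km × (5350/635)^(1/3)
    = 28700 km

28700 km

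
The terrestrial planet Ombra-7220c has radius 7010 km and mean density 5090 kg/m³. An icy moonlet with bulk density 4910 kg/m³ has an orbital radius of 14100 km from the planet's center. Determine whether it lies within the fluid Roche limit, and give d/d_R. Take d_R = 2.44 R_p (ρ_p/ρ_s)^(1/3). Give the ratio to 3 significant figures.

d_R = 2.44 × (7010 km) × (5090/4910)^(1/3) = 17310 km
d/d_R = (14100) / (17310) = 0.815
Since d/d_R < 1, the body is inside the Roche limit.

inside; d/d_R ≈ 0.815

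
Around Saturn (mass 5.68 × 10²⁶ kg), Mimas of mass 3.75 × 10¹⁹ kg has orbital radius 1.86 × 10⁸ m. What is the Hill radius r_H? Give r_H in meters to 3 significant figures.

5.21 × 10⁵ m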